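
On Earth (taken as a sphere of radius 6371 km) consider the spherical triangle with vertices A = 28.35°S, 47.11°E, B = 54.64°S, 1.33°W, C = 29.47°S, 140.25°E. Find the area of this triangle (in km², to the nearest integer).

Side lengths (central angles): a = 1.5643, b = 1.3780, c = 0.7596 rad; semiperimeter s = 1.8509.
By l'Huilier's theorem, tan(E/4) = √[tan(s/2) tan((s−a)/2) tan((s−b)/2) tan((s−c)/2)], giving spherical excess E = 0.6637 rad.
Area = E·R² = 0.6637 × (6371)² ≈ 26938935 km².

26938935 km²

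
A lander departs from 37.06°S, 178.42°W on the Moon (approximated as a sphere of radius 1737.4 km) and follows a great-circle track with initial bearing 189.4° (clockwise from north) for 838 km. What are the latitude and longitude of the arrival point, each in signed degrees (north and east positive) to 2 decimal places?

-64.04°, 171.61°

Angular distance δ = d/R = 838/1737.4 = 0.48233 rad; initial bearing θ = 3.3057 rad.
sin φ₂ = sin φ₁ cos δ + cos φ₁ sin δ cos θ = (-0.6027)(0.8859) + (0.7980)(0.4638)(-0.9866) = -0.8991, so φ₂ = -64.04°.
Δλ = atan2(sin θ sin δ cos φ₁, cos δ − sin φ₁ sin φ₂) = atan2(-0.0605, 0.3441) = -9.965°.
λ₂ = -178.420° − 9.965° = -188.39° → 171.61° after wrapping to (−180°, 180°].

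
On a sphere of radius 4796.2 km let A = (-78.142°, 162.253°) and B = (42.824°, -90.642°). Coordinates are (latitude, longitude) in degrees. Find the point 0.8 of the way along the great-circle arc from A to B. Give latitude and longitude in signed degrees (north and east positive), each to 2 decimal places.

16.57°, -98.24°

The central angle between A and B is δ = 2.3597 rad.
With f = 0.8, the slerp weights are sin((1−f)δ)/sin δ = 0.6452 and sin(fδ)/sin δ = 1.3485.
Weighted sum of the unit vectors: (0.6452)·(-0.1957,0.0626,-0.9787) + (1.3485)·(-0.0082,-0.7334,0.6797) = (-0.1373, -0.9486, 0.2852).
Converting back: φ = atan2(z, √(x²+y²)) = 16.57°, λ = atan2(y, x) = -98.24°.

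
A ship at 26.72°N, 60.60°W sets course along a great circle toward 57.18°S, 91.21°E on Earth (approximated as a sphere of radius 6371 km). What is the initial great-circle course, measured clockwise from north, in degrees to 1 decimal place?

154.5°

With φ₁ = 0.4664, φ₂ = -0.9980, Δλ = 2.6496 rad, the forward-azimuth formula gives
θ = atan2( sin Δλ cos φ₂ , cos φ₁ sin φ₂ − sin φ₁ cos φ₂ cos Δλ ) = atan2(0.2560, -0.5358) = 154.46°.
So the initial bearing is 154.5°.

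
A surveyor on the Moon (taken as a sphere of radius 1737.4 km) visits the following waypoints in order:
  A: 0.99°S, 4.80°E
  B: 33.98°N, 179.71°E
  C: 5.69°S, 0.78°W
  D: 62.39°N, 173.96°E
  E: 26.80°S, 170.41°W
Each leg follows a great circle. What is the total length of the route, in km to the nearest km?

15514 km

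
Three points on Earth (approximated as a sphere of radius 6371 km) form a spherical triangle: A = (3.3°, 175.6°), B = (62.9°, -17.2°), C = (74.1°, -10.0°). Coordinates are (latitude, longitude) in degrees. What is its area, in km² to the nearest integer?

4380383 km²

Side lengths (central angles): a = 0.2005, b = 1.7894, c = 1.9739 rad; semiperimeter s = 1.9819.
By l'Huilier's theorem, tan(E/4) = √[tan(s/2) tan((s−a)/2) tan((s−b)/2) tan((s−c)/2)], giving spherical excess E = 0.1079 rad.
Area = E·R² = 0.1079 × (6371)² ≈ 4380383 km².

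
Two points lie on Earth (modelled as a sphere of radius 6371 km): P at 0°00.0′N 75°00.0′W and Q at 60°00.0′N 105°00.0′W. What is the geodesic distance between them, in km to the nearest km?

7154 km

Let φ₁ = 0.0000 rad, φ₂ = 1.0472 rad, and Δλ = -0.5236 rad.
cos c = sin φ₁ sin φ₂ + cos φ₁ cos φ₂ cos Δλ = (0.0000)(0.8660) + (1.0000)(0.5000)(0.8660) = 0.43301,
so c = arccos(0.43301) = 1.12296 rad.
Distance = R·c = 6371 × 1.1230 ≈ 7154 km.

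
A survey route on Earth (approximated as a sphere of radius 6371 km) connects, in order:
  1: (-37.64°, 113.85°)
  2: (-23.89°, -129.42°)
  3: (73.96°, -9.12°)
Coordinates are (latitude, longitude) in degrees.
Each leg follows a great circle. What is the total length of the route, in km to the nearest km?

23974 km

Leg 1→2: central angle 1.6492 rad, distance 10507.1 km.
Leg 2→3: central angle 2.1138 rad, distance 13466.8 km.
Total: 10507.1 + 13466.8 ≈ 23974 km.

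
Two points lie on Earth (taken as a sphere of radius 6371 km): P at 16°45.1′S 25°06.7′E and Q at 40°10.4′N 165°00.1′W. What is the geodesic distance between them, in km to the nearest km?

17234 km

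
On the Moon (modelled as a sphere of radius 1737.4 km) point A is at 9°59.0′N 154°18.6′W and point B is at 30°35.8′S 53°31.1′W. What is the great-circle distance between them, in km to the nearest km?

In radians: φ₁ = 0.1742, φ₂ = -0.5340, Δλ = 100.792° = 1.7591 rad.
cos c = sin φ₁ sin φ₂ + cos φ₁ cos φ₂ cos Δλ = (0.1734)(-0.5090) + (0.9849)(0.8608)(-0.1872) = -0.24697,
so c = arccos(-0.24697) = 1.82035 rad.
Distance = R·c = 1737.4 × 1.8203 ≈ 3163 km.

3163 km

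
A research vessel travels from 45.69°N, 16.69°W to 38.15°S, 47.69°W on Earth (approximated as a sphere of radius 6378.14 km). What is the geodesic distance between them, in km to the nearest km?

With latitudes φ₁ = 45.690°, φ₂ = -38.150° and longitude difference Δλ = -31.000°:
cos c = sin φ₁ sin φ₂ + cos φ₁ cos φ₂ cos Δλ = (0.7156)(-0.6177) + (0.6985)(0.7864)(0.8572) = 0.02884,
so c = arccos(0.02884) = 1.54195 rad.
Distance = R·c = 6378.14 × 1.5419 ≈ 9835 km.

9835 km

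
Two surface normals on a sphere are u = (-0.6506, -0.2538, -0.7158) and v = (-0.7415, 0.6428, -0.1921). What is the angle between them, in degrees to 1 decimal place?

u·v = 0.4568; |u| = 1.0000, |v| = 1.0000.
cos θ = (u·v)/(|u||v|) = 0.4568, so θ = 62.8°.

62.8°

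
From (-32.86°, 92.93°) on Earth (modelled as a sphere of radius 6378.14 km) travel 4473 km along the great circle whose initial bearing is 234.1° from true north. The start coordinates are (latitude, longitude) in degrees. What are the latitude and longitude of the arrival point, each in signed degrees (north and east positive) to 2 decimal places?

Angular distance δ = d/R = 4473/6378.14 = 0.70130 rad; initial bearing θ = 4.0858 rad.
sin φ₂ = sin φ₁ cos δ + cos φ₁ sin δ cos θ = (-0.5426)(0.7640) + (0.8400)(0.6452)(-0.5864) = -0.7323, so φ₂ = -47.08°.
Δλ = atan2(sin θ sin δ cos φ₁, cos δ − sin φ₁ sin φ₂) = atan2(-0.4390, 0.3666) = -50.134°.
λ₂ = 92.930° − 50.134° = 42.80°.

-47.08°, 42.80°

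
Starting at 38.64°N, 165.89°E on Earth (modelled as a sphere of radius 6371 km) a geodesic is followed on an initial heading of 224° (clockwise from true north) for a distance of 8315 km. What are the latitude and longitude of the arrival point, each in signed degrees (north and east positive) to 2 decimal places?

-22.22°, 119.50°

Angular distance δ = d/R = 8315/6371 = 1.30513 rad; initial bearing θ = 3.9095 rad.
sin φ₂ = sin φ₁ cos δ + cos φ₁ sin δ cos θ = (0.6244)(0.2625) + (0.7811)(0.9649)(-0.7193) = -0.3782, so φ₂ = -22.22°.
Δλ = atan2(sin θ sin δ cos φ₁, cos δ − sin φ₁ sin φ₂) = atan2(-0.5236, 0.4987) = -46.392°.
λ₂ = 165.890° − 46.392° = 119.50°.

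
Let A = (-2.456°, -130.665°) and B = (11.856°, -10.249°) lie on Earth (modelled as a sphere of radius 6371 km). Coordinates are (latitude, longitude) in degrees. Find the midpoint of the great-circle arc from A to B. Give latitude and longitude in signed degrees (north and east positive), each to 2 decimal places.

9.39°, -71.49°

Central angle δ = 2.0988 rad. Interpolating on the sphere with fraction f = 0.5:
P = [sin((1−f)δ)·A + sin(fδ)·B] / sin δ = 1.0038·A + 1.0038·B in Cartesian coordinates,
giving P = (0.3132, -0.9356, 0.1632), i.e. latitude 9.39°, longitude -71.49°.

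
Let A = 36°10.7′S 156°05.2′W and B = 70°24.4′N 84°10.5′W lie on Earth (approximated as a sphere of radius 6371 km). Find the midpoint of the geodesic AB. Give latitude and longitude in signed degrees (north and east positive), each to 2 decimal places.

20.02°, -136.81°

The central angle between A and B is δ = 2.0624 rad.
With f = 0.5, the slerp weights are sin((1−f)δ)/sin δ = 0.9732 and sin(fδ)/sin δ = 0.9732.
Weighted sum of the unit vectors: (0.9732)·(-0.7379,-0.3272,-0.5903) + (0.9732)·(0.0340,-0.3336,0.9421) = (-0.6850, -0.6431, 0.3424).
Converting back: φ = atan2(z, √(x²+y²)) = 20.02°, λ = atan2(y, x) = -136.81°.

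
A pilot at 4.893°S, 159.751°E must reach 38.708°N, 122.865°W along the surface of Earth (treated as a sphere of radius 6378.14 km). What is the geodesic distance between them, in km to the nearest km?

With latitudes φ₁ = -4.893°, φ₂ = 38.708° and longitude difference Δλ = 77.384°:
Haversine: a = sin²(Δφ/2) + cos φ₁ cos φ₂ sin²(Δλ/2) = 0.1379 + (0.9964)(0.7803)(0.3908) = 0.44176.
Central angle c = 2·arcsin(√a) = 1.45405 rad.
Distance = R·c = 6378.14 × 1.4541 ≈ 9274 km.

9274 km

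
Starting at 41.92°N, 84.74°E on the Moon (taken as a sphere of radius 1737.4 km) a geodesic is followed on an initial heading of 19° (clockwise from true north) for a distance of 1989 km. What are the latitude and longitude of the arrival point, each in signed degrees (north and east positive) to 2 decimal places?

66.45°, -143.17°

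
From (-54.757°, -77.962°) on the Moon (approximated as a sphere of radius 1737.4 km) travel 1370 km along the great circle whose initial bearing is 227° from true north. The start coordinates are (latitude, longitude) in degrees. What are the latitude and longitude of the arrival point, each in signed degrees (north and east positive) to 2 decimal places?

Angular distance δ = d/R = 1370/1737.4 = 0.78853 rad; initial bearing θ = 3.9619 rad.
sin φ₂ = sin φ₁ cos δ + cos φ₁ sin δ cos θ = (-0.8167)(0.7049) + (0.5770)(0.7093)(-0.6820) = -0.8548, so φ₂ = -58.74°.
Δλ = atan2(sin θ sin δ cos φ₁, cos δ − sin φ₁ sin φ₂) = atan2(-0.2994, 0.0067) = -88.712°.
λ₂ = -77.962° − 88.712° = -166.67°.

-58.74°, -166.67°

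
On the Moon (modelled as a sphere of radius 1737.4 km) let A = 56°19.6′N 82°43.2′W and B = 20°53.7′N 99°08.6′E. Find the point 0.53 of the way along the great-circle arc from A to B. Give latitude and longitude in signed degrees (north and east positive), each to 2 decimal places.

The central angle between A and B is δ = 1.7935 rad.
With f = 0.53, the slerp weights are sin((1−f)δ)/sin δ = 0.7655 and sin(fδ)/sin δ = 0.8344.
Weighted sum of the unit vectors: (0.7655)·(0.0703,-0.5500,0.8322) + (0.8344)·(-0.1485,0.9224,0.3567) = (-0.0701, 0.3486, 0.9347).
Converting back: φ = atan2(z, √(x²+y²)) = 69.17°, λ = atan2(y, x) = 101.37°.

69.17°, 101.37°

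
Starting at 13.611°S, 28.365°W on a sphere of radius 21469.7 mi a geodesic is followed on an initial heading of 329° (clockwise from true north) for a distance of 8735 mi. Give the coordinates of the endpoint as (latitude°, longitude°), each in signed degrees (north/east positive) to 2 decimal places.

6.52°, -40.20°

Angular distance δ = d/R = 8735/21469.7 = 0.40685 rad; initial bearing θ = 5.7421 rad.
sin φ₂ = sin φ₁ cos δ + cos φ₁ sin δ cos θ = (-0.2353)(0.9184) + (0.9719)(0.3957)(0.8572) = 0.1136, so φ₂ = 6.52°.
Δλ = atan2(sin θ sin δ cos φ₁, cos δ − sin φ₁ sin φ₂) = atan2(-0.1981, 0.9451) = -11.838°.
λ₂ = -28.365° − 11.838° = -40.20°.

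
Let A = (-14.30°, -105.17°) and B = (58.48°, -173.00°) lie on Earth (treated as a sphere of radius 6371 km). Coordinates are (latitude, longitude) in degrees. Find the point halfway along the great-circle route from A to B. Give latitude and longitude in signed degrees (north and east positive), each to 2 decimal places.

Central angle δ = 1.5902 rad. Interpolating on the sphere with fraction f = 0.5:
P = [sin((1−f)δ)·A + sin(fδ)·B] / sin δ = 0.7141·A + 0.7141·B in Cartesian coordinates,
giving P = (-0.5516, -0.7133, 0.4323), i.e. latitude 25.62°, longitude -127.71°.

25.62°, -127.71°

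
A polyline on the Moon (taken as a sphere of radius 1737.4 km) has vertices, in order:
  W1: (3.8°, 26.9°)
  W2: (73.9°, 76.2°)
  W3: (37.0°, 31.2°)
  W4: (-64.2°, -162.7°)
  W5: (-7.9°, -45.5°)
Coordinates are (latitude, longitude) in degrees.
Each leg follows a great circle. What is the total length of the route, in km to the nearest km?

11048 km

Leg W1→W2: central angle 1.3242 rad, distance 2300.6 km.
Leg W2→W3: central angle 0.7454 rad, distance 1295.1 km.
Leg W3→W4: central angle 2.6451 rad, distance 4595.5 km.
Leg W4→W5: central angle 1.6442 rad, distance 2856.6 km.
Total: 2300.6 + 1295.1 + 4595.5 + 2856.6 ≈ 11048 km.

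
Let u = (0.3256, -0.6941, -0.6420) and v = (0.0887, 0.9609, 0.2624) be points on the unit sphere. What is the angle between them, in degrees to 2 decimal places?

143.76°

u·v = -0.8065; |u| = 1.0000, |v| = 1.0000.
cos θ = (u·v)/(|u||v|) = -0.8065, so θ = 143.76°.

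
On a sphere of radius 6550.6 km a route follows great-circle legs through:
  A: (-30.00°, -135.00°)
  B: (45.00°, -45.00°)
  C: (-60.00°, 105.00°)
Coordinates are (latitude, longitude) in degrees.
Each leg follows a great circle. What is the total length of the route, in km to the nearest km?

30574 km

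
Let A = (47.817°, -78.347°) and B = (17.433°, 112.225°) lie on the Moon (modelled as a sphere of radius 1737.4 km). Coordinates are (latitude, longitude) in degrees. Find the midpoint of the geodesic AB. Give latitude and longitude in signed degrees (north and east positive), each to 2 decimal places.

Central angle δ = 1.9908 rad. Interpolating on the sphere with fraction f = 0.5:
P = [sin((1−f)δ)·A + sin(fδ)·B] / sin δ = 0.9189·A + 0.9189·B in Cartesian coordinates,
giving P = (-0.2070, 0.2072, 0.9562), i.e. latitude 72.97°, longitude 134.96°.

72.97°, 134.96°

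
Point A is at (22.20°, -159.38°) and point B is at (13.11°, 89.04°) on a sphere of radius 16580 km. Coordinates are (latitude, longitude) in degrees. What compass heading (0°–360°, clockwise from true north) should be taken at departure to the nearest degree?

Δλ = -111.580° = -1.9474 rad.
y = sin Δλ · cos φ₂ = (-0.9299)(0.9739) = -0.9057
x = cos φ₁ sin φ₂ − sin φ₁ cos φ₂ cos Δλ = (0.9259)(0.2268) − (0.3778)(0.9739)(-0.3678) = 0.3454
θ = atan2(y, x) = -69.13°; adding 360° gives 291°.

291°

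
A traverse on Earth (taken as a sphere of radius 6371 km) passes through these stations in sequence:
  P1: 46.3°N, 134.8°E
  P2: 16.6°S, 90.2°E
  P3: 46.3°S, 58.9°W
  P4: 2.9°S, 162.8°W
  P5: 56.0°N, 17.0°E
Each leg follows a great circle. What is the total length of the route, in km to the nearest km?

45608 km

Leg P1→P2: central angle 1.3027 rad, distance 8299.6 km.
Leg P2→P3: central angle 1.9407 rad, distance 12364.5 km.
Leg P3→P4: central angle 1.7003 rad, distance 10832.9 km.
Leg P4→P5: central angle 2.2148 rad, distance 14110.6 km.
Total: 8299.6 + 12364.5 + 10832.9 + 14110.6 ≈ 45608 km.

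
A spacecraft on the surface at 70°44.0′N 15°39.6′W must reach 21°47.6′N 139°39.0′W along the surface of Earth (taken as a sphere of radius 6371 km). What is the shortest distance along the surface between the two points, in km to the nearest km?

With latitudes φ₁ = 70.733°, φ₂ = 21.793° and longitude difference Δλ = -123.990°:
cos c = sin φ₁ sin φ₂ + cos φ₁ cos φ₂ cos Δλ = (0.9440)(0.3713) + (0.3300)(0.9285)(-0.5590) = 0.17918,
so c = arccos(0.17918) = 1.39064 rad.
Distance = R·c = 6371 × 1.3906 ≈ 8860 km.

8860 km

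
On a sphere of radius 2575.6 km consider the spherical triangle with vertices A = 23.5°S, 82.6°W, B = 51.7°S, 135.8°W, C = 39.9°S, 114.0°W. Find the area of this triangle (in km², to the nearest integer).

Side lengths (central angles): a = 0.3336, b = 0.5428, c = 0.8587 rad; semiperimeter s = 0.8676.
By l'Huilier's theorem, tan(E/4) = √[tan(s/2) tan((s−a)/2) tan((s−b)/2) tan((s−c)/2)], giving spherical excess E = 0.0383 rad.
Area = E·R² = 0.0383 × (2575.6)² ≈ 253965 km².

253965 km²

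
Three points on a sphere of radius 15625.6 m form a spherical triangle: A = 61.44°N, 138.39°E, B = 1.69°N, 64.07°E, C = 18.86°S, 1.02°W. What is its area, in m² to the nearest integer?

281608118 m²

Side lengths (central angles): a = 1.1714, b = 2.2491, c = 1.4151 rad; semiperimeter s = 2.4178.
By l'Huilier's theorem, tan(E/4) = √[tan(s/2) tan((s−a)/2) tan((s−b)/2) tan((s−c)/2)], giving spherical excess E = 1.1534 rad.
Area = E·R² = 1.1534 × (15625.6)² ≈ 281608118 m².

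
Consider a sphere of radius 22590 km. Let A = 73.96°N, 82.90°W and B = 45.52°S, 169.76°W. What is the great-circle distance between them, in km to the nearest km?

52226 km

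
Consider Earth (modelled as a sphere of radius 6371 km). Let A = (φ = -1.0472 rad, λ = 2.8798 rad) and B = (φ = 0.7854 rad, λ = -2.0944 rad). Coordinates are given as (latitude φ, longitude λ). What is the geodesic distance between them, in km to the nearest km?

13498 km

Let φ₁ = -1.0472 rad, φ₂ = 0.7854 rad, and Δλ = 1.3090 rad.
cos c = sin φ₁ sin φ₂ + cos φ₁ cos φ₂ cos Δλ = (-0.8660)(0.7071) + (0.5000)(0.7071)(0.2588) = -0.52086,
so c = arccos(-0.52086) = 2.11866 rad.
Distance = R·c = 6371 × 2.1187 ≈ 13498 km.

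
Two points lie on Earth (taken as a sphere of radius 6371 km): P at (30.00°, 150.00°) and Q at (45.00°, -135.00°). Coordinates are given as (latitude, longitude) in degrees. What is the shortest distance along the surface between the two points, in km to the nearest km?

In radians: φ₁ = 0.5236, φ₂ = 0.7854, Δλ = 75.000° = 1.3090 rad.
cos c = sin φ₁ sin φ₂ + cos φ₁ cos φ₂ cos Δλ = (0.5000)(0.7071) + (0.8660)(0.7071)(0.2588) = 0.51205,
so c = arccos(0.51205) = 1.03323 rad.
Distance = R·c = 6371 × 1.0332 ≈ 6583 km.

6583 km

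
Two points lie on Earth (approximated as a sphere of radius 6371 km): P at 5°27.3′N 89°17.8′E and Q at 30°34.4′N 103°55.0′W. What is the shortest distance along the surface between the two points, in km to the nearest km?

15769 km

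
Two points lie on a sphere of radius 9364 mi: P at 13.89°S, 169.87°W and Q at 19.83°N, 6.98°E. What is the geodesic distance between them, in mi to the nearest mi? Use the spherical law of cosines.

28329 mi

Let φ₁ = -0.2424 rad, φ₂ = 0.3461 rad, and Δλ = 3.0866 rad.
cos c = sin φ₁ sin φ₂ + cos φ₁ cos φ₂ cos Δλ = (-0.2401)(0.3392) + (0.9708)(0.9407)(-0.9985) = -0.99325,
so c = arccos(-0.99325) = 3.02535 rad.
Distance = R·c = 9364 × 3.0253 ≈ 28329 mi.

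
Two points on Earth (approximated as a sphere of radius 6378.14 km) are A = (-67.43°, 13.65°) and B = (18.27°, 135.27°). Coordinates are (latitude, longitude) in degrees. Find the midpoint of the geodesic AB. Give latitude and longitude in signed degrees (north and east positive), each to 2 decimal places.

-36.76°, 111.68°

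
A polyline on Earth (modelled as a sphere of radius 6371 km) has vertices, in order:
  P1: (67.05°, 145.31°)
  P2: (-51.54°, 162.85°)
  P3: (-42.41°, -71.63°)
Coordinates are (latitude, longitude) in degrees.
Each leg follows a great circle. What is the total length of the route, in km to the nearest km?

21592 km

Leg P1→P2: central angle 2.0827 rad, distance 13268.7 km.
Leg P2→P3: central angle 1.3064 rad, distance 8323.2 km.
Total: 13268.7 + 8323.2 ≈ 21592 km.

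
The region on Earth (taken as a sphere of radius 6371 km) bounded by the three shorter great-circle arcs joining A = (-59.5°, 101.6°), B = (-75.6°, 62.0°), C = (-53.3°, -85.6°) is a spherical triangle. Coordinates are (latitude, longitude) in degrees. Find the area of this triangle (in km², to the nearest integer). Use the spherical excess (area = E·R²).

4635688 km²

Side lengths (central angles): a = 0.8618, b = 1.1703, c = 0.3714 rad; semiperimeter s = 1.2017.
By l'Huilier's theorem, tan(E/4) = √[tan(s/2) tan((s−a)/2) tan((s−b)/2) tan((s−c)/2)], giving spherical excess E = 0.1142 rad.
Area = E·R² = 0.1142 × (6371)² ≈ 4635688 km².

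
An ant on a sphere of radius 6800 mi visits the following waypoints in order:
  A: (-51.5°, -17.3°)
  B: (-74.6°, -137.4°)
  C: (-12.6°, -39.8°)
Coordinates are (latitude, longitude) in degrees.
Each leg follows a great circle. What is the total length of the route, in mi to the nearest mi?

Leg A→B: central angle 0.8344 rad, distance 5674.1 mi.
Leg B→C: central angle 1.3938 rad, distance 9478.1 mi.
Total: 5674.1 + 9478.1 ≈ 15152 mi.

15152 mi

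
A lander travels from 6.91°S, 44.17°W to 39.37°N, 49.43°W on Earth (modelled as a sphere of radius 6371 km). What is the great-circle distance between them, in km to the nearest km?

5175 km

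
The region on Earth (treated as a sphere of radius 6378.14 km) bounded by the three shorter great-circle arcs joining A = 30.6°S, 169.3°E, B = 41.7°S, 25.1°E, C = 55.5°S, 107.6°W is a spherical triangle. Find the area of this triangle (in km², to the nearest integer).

Side lengths (central angles): a = 1.3063, b = 1.0723, c = 1.7544 rad; semiperimeter s = 2.0665.
By l'Huilier's theorem, tan(E/4) = √[tan(s/2) tan((s−a)/2) tan((s−b)/2) tan((s−c)/2)], giving spherical excess E = 0.9391 rad.
Area = E·R² = 0.9391 × (6378.14)² ≈ 38203838 km².

38203838 km²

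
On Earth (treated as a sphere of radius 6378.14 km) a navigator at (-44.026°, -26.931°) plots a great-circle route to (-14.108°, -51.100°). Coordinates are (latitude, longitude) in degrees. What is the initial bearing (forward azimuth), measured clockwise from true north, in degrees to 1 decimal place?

317.9°

With φ₁ = -0.7684, φ₂ = -0.2462, Δλ = -0.4218 rad, the forward-azimuth formula gives
θ = atan2( sin Δλ cos φ₂ , cos φ₁ sin φ₂ − sin φ₁ cos φ₂ cos Δλ ) = atan2(-0.3971, 0.4397) = -42.09°.
Adding 360° brings this into [0°, 360°): 317.9°.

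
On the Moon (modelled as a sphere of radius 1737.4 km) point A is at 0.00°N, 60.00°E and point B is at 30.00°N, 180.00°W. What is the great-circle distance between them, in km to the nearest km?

3507 km

With latitudes φ₁ = 0.000°, φ₂ = 30.000° and longitude difference Δλ = 120.000°:
cos c = sin φ₁ sin φ₂ + cos φ₁ cos φ₂ cos Δλ = (0.0000)(0.5000) + (1.0000)(0.8660)(-0.5000) = -0.43301,
so c = arccos(-0.43301) = 2.01863 rad.
Distance = R·c = 1737.4 × 2.0186 ≈ 3507 km.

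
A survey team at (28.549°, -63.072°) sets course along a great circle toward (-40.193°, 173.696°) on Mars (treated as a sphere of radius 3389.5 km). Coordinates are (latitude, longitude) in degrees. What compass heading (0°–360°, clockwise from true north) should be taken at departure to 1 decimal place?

With φ₁ = 0.4983, φ₂ = -0.7015, Δλ = -2.1508 rad, the forward-azimuth formula gives
θ = atan2( sin Δλ cos φ₂ , cos φ₁ sin φ₂ − sin φ₁ cos φ₂ cos Δλ ) = atan2(-0.6389, -0.3668) = -119.86°.
Adding 360° brings this into [0°, 360°): 240.1°.

240.1°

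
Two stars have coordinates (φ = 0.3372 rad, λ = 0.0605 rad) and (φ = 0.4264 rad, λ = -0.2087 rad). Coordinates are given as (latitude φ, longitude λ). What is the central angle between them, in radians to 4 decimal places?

0.2650 rad

Let φ₁ = 0.3372 rad, φ₂ = 0.4264 rad, and Δλ = -0.2692 rad.
cos c = sin φ₁ sin φ₂ + cos φ₁ cos φ₂ cos Δλ = (0.3308)(0.4136) + (0.9437)(0.9105)(0.9640) = 0.96508,
so c = arccos(0.96508) = 0.26505 rad.
So the angular separation is 0.2650 rad.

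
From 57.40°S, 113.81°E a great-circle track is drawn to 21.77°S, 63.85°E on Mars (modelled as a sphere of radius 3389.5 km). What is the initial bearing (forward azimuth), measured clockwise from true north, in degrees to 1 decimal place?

With φ₁ = -1.0018, φ₂ = -0.3800, Δλ = -0.8720 rad, the forward-azimuth formula gives
θ = atan2( sin Δλ cos φ₂ , cos φ₁ sin φ₂ − sin φ₁ cos φ₂ cos Δλ ) = atan2(-0.7110, 0.3035) = -66.88°.
Adding 360° brings this into [0°, 360°): 293.1°.

293.1°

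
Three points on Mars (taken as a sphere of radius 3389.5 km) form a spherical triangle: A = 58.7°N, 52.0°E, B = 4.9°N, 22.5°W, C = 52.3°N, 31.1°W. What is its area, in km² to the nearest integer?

3906335 km²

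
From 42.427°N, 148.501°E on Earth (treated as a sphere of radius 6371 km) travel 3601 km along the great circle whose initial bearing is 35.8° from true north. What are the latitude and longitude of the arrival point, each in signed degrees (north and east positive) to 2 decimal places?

62.92°, -168.01°

Angular distance δ = d/R = 3601/6371 = 0.56522 rad; initial bearing θ = 0.6248 rad.
sin φ₂ = sin φ₁ cos δ + cos φ₁ sin δ cos θ = (0.6747)(0.8445) + (0.7381)(0.5356)(0.8111) = 0.8904, so φ₂ = 62.92°.
Δλ = atan2(sin θ sin δ cos φ₁, cos δ − sin φ₁ sin φ₂) = atan2(0.2313, 0.2438) = 43.490°.
λ₂ = 148.501° + 43.490° = 191.99° → -168.01° after wrapping to (−180°, 180°].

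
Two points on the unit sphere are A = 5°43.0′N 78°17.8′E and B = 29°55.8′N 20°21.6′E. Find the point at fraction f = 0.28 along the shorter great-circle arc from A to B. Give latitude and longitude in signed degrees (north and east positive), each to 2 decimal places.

14.16°, 63.70°

Central angle δ = 1.0386 rad. Interpolating on the sphere with fraction f = 0.28:
P = [sin((1−f)δ)·A + sin(fδ)·B] / sin δ = 0.7892·A + 0.3327·B in Cartesian coordinates,
giving P = (0.4296, 0.8692, 0.2446), i.e. latitude 14.16°, longitude 63.70°.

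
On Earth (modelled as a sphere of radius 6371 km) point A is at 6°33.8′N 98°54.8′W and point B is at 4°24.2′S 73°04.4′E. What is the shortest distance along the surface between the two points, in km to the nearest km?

19096 km

With latitudes φ₁ = 6.563°, φ₂ = -4.403° and longitude difference Δλ = 171.987°:
cos c = sin φ₁ sin φ₂ + cos φ₁ cos φ₂ cos Δλ = (0.1143)(-0.0768) + (0.9934)(0.9970)(-0.9902) = -0.98962,
so c = arccos(-0.98962) = 2.99737 rad.
Distance = R·c = 6371 × 2.9974 ≈ 19096 km.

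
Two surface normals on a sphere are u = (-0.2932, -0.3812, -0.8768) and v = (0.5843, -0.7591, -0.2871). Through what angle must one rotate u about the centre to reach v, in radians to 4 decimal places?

u·v = 0.3698; |u| = 1.0000, |v| = 1.0000.
cos θ = (u·v)/(|u||v|) = 0.3698, so θ = 1.1920 rad.

1.1920 rad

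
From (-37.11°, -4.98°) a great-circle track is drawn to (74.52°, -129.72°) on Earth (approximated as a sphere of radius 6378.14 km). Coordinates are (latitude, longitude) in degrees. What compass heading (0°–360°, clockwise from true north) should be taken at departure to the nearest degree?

Δλ = -124.740° = -2.1771 rad.
y = sin Δλ · cos φ₂ = (-0.8217)(0.2669) = -0.2193
x = cos φ₁ sin φ₂ − sin φ₁ cos φ₂ cos Δλ = (0.7975)(0.9637) − (-0.6033)(0.2669)(-0.5699) = 0.6768
θ = atan2(y, x) = -17.96°; adding 360° gives 342°.

342°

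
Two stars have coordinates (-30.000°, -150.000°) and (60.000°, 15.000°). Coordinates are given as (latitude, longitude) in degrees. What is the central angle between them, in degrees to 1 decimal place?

148.4°

Let φ₁ = -0.5236 rad, φ₂ = 1.0472 rad, and Δλ = 2.8798 rad.
cos c = sin φ₁ sin φ₂ + cos φ₁ cos φ₂ cos Δλ = (-0.5000)(0.8660) + (0.8660)(0.5000)(-0.9659) = -0.85127,
so c = arccos(-0.85127) = 2.58920 rad.
So the angular separation is 148.4°.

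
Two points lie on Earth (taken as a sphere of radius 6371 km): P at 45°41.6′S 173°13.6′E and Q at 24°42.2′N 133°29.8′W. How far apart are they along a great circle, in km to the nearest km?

In radians: φ₁ = -0.7975, φ₂ = 0.4312, Δλ = 53.277° = 0.9299 rad.
cos c = sin φ₁ sin φ₂ + cos φ₁ cos φ₂ cos Δλ = (-0.7156)(0.4179) + (0.6985)(0.9085)(0.5980) = 0.08038,
so c = arccos(0.08038) = 1.49033 rad.
Distance = R·c = 6371 × 1.4903 ≈ 9495 km.

9495 km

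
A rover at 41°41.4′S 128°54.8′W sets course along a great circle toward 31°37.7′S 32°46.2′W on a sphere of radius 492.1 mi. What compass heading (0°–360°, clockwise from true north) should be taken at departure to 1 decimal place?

Δλ = 96.143° = 1.6780 rad.
y = sin Δλ · cos φ₂ = (0.9943)(0.8515) = 0.8466
x = cos φ₁ sin φ₂ − sin φ₁ cos φ₂ cos Δλ = (0.7468)(-0.5244) − (-0.6651)(0.8515)(-0.1070) = -0.4522
θ = atan2(y, x) = 118.11°, so the bearing is 118.1°.

118.1°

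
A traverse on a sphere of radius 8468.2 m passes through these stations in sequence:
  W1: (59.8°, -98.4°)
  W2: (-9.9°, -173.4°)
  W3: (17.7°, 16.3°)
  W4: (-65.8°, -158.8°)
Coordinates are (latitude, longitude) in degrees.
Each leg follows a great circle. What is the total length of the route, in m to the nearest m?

57750 m

Leg W1→W2: central angle 1.5911 rad, distance 13474.1 m.
Leg W2→W3: central angle 2.9283 rad, distance 24797.1 m.
Leg W3→W4: central angle 2.3002 rad, distance 19478.3 m.
Total: 13474.1 + 24797.1 + 19478.3 ≈ 57750 m.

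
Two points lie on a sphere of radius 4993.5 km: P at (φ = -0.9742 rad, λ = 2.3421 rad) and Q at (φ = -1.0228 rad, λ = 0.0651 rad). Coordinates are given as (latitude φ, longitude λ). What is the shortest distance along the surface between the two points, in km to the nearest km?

With latitudes φ₁ = -55.818°, φ₂ = -58.602° and longitude difference Δλ = -130.462°:
cos c = sin φ₁ sin φ₂ + cos φ₁ cos φ₂ cos Δλ = (-0.8273)(-0.8536) + (0.5618)(0.5210)(-0.6490) = 0.51617,
so c = arccos(0.51617) = 1.02842 rad.
Distance = R·c = 4993.5 × 1.0284 ≈ 5135 km.

5135 km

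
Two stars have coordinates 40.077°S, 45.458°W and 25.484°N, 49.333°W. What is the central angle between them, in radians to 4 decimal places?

Let φ₁ = -0.6995 rad, φ₂ = 0.4448 rad, and Δλ = -0.0676 rad.
cos c = sin φ₁ sin φ₂ + cos φ₁ cos φ₂ cos Δλ = (-0.6438)(0.4303) + (0.7652)(0.9027)(0.9977) = 0.41215,
so c = arccos(0.41215) = 1.14599 rad.
So the angular separation is 1.1460 rad.

1.1460 rad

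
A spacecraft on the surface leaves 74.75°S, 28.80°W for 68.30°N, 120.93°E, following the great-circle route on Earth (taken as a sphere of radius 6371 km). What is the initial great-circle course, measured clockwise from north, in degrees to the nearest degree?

With φ₁ = -1.3046, φ₂ = 1.1921, Δλ = 2.6133 rad, the forward-azimuth formula gives
θ = atan2( sin Δλ cos φ₂ , cos φ₁ sin φ₂ − sin φ₁ cos φ₂ cos Δλ ) = atan2(0.1864, -0.0637) = 108.87°.
So the initial bearing is 109°.

109°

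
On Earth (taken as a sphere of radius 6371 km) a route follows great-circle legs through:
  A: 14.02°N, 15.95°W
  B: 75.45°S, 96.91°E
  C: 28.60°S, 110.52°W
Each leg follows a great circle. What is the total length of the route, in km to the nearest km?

20426 km

Leg A→B: central angle 1.9062 rad, distance 12144.6 km.
Leg B→C: central angle 1.2999 rad, distance 8281.9 km.
Total: 12144.6 + 8281.9 ≈ 20426 km.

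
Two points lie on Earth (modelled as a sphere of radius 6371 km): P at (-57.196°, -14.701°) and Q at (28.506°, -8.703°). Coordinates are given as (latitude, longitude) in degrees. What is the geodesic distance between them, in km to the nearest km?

9546 km

Let φ₁ = -0.9983 rad, φ₂ = 0.4975 rad, and Δλ = 0.1047 rad.
Haversine: a = sin²(Δφ/2) + cos φ₁ cos φ₂ sin²(Δλ/2) = 0.4625 + (0.5418)(0.8788)(0.0027) = 0.46383.
Central angle c = 2·arcsin(√a) = 1.49840 rad.
Distance = R·c = 6371 × 1.4984 ≈ 9546 km.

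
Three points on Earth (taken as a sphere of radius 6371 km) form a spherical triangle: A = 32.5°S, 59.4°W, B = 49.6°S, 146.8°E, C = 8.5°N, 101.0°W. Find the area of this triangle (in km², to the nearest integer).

49601926 km²

Side lengths (central angles): a = 1.9335, b = 0.9952, c = 1.6522 rad; semiperimeter s = 2.2904.
By l'Huilier's theorem, tan(E/4) = √[tan(s/2) tan((s−a)/2) tan((s−b)/2) tan((s−c)/2)], giving spherical excess E = 1.2220 rad.
Area = E·R² = 1.2220 × (6371)² ≈ 49601926 km².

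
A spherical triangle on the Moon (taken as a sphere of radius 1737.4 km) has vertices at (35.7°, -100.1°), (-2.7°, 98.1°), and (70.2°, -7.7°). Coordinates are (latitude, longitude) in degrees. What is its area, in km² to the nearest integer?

Side lengths (central angles): a = 1.7077, b = 1.0033, c = 2.4949 rad; semiperimeter s = 2.6029.
By l'Huilier's theorem, tan(E/4) = √[tan(s/2) tan((s−a)/2) tan((s−b)/2) tan((s−c)/2)], giving spherical excess E = 1.2065 rad.
Area = E·R² = 1.2065 × (1737.4)² ≈ 3642003 km².

3642003 km²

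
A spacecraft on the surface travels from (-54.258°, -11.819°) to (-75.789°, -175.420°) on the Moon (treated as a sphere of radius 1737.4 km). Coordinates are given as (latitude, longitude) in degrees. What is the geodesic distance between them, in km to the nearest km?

Let φ₁ = -0.9470 rad, φ₂ = -1.3228 rad, and Δλ = -2.8554 rad.
cos c = sin φ₁ sin φ₂ + cos φ₁ cos φ₂ cos Δλ = (-0.8117)(-0.9694) + (0.5841)(0.2455)(-0.9593) = 0.64925,
so c = arccos(0.64925) = 0.86420 rad.
Distance = R·c = 1737.4 × 0.8642 ≈ 1501 km.

1501 km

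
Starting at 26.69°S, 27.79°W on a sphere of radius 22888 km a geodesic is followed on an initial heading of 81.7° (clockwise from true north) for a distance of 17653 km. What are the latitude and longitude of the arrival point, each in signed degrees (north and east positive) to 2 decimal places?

-13.42°, 17.37°

Angular distance δ = d/R = 17653/22888 = 0.77128 rad; initial bearing θ = 1.4259 rad.
sin φ₂ = sin φ₁ cos δ + cos φ₁ sin δ cos θ = (-0.4492)(0.7170) + (0.8934)(0.6971)(0.1444) = -0.2322, so φ₂ = -13.42°.
Δλ = atan2(sin θ sin δ cos φ₁, cos δ − sin φ₁ sin φ₂) = atan2(0.6163, 0.6127) = 45.164°.
λ₂ = -27.790° + 45.164° = 17.37°.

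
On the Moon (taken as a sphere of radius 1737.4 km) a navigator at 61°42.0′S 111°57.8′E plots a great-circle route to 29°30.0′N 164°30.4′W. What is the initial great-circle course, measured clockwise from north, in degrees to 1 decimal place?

69.7°

Δλ = 83.530° = 1.4579 rad.
y = sin Δλ · cos φ₂ = (0.9936)(0.8704) = 0.8648
x = cos φ₁ sin φ₂ − sin φ₁ cos φ₂ cos Δλ = (0.4741)(0.4924) − (-0.8805)(0.8704)(0.1127) = 0.3198
θ = atan2(y, x) = 69.71°, so the bearing is 69.7°.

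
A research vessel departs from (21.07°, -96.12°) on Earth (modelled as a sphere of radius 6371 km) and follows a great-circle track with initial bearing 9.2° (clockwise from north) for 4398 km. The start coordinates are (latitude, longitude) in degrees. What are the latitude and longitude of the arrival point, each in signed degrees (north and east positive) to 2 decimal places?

Angular distance δ = d/R = 4398/6371 = 0.69032 rad; initial bearing θ = 0.1606 rad.
sin φ₂ = sin φ₁ cos δ + cos φ₁ sin δ cos θ = (0.3595)(0.7710) + (0.9331)(0.6368)(0.9871) = 0.8638, so φ₂ = 59.74°.
Δλ = atan2(sin θ sin δ cos φ₁, cos δ − sin φ₁ sin φ₂) = atan2(0.0950, 0.4605) = 11.656°.
λ₂ = -96.120° + 11.656° = -84.46°.

59.74°, -84.46°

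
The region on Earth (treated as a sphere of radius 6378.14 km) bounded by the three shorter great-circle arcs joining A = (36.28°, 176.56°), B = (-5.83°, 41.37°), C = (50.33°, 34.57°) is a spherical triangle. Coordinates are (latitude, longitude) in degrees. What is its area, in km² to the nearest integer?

39380733 km²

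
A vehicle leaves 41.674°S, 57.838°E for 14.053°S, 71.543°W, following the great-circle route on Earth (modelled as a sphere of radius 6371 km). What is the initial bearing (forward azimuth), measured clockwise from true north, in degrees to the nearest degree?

Δλ = -129.381° = -2.2581 rad.
y = sin Δλ · cos φ₂ = (-0.7729)(0.9701) = -0.7498
x = cos φ₁ sin φ₂ − sin φ₁ cos φ₂ cos Δλ = (0.7469)(-0.2428) − (-0.6649)(0.9701)(-0.6345) = -0.5906
θ = atan2(y, x) = -128.23°; adding 360° gives 232°.

232°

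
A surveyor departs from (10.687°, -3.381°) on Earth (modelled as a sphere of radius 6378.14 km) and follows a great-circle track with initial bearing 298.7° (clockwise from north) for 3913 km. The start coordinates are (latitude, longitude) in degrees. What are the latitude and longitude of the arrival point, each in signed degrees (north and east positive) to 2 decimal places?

25.04°, -37.26°

Angular distance δ = d/R = 3913/6378.14 = 0.61350 rad; initial bearing θ = 5.2133 rad.
sin φ₂ = sin φ₁ cos δ + cos φ₁ sin δ cos θ = (0.1854)(0.8176) + (0.9827)(0.5757)(0.4802) = 0.4233, so φ₂ = 25.04°.
Δλ = atan2(sin θ sin δ cos φ₁, cos δ − sin φ₁ sin φ₂) = atan2(-0.4962, 0.7391) = -33.877°.
λ₂ = -3.381° − 33.877° = -37.26°.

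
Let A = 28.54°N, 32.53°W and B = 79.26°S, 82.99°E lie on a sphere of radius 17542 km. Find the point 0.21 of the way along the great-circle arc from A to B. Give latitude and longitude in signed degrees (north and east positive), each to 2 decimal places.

3.22°, -27.54°

The central angle between A and B is δ = 2.1412 rad.
With f = 0.21, the slerp weights are sin((1−f)δ)/sin δ = 1.1794 and sin(fδ)/sin δ = 0.5164.
Weighted sum of the unit vectors: (1.1794)·(0.7407,-0.4724,0.4778) + (0.5164)·(0.0227,0.1850,-0.9825) = (0.8853, -0.4616, 0.0562).
Converting back: φ = atan2(z, √(x²+y²)) = 3.22°, λ = atan2(y, x) = -27.54°.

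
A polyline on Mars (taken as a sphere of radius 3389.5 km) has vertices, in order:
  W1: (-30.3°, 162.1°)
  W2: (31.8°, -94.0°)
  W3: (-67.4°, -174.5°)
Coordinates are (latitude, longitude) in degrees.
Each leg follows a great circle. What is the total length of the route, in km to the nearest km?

13717 km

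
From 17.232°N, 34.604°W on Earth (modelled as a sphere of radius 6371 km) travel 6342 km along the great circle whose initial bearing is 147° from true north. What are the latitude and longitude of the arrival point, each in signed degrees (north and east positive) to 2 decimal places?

-30.72°, -2.49°

Angular distance δ = d/R = 6342/6371 = 0.99545 rad; initial bearing θ = 2.5656 rad.
sin φ₂ = sin φ₁ cos δ + cos φ₁ sin δ cos θ = (0.2962)(0.5441) + (0.9551)(0.8390)(-0.8387) = -0.5109, so φ₂ = -30.72°.
Δλ = atan2(sin θ sin δ cos φ₁, cos δ − sin φ₁ sin φ₂) = atan2(0.4364, 0.6955) = 32.110°.
λ₂ = -34.604° + 32.110° = -2.49°.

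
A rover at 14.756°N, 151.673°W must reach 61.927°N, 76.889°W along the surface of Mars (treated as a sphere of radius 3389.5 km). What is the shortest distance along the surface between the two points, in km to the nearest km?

4133 km

With latitudes φ₁ = 14.756°, φ₂ = 61.927° and longitude difference Δλ = 74.784°:
cos c = sin φ₁ sin φ₂ + cos φ₁ cos φ₂ cos Δλ = (0.2547)(0.8823) + (0.9670)(0.4706)(0.2625) = 0.34418,
so c = arccos(0.34418) = 1.21944 rad.
Distance = R·c = 3389.5 × 1.2194 ≈ 4133 km.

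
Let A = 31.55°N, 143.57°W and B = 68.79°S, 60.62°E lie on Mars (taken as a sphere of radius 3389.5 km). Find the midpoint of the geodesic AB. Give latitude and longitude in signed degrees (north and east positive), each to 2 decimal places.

Central angle δ = 2.4481 rad. Interpolating on the sphere with fraction f = 0.5:
P = [sin((1−f)δ)·A + sin(fδ)·B] / sin δ = 1.4713·A + 1.4713·B in Cartesian coordinates,
giving P = (-0.7477, -0.2807, -0.6018), i.e. latitude -37.00°, longitude -159.42°.

-37.00°, -159.42°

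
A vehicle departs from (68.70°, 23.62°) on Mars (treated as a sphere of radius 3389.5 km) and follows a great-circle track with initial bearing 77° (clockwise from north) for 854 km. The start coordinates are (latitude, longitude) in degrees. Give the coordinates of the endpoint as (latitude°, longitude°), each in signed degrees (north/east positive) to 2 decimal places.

67.32°, 62.66°

Angular distance δ = d/R = 854/3389.5 = 0.25195 rad; initial bearing θ = 1.3439 rad.
sin φ₂ = sin φ₁ cos δ + cos φ₁ sin δ cos θ = (0.9317)(0.9684) + (0.3633)(0.2493)(0.2250) = 0.9226, so φ₂ = 67.32°.
Δλ = atan2(sin θ sin δ cos φ₁, cos δ − sin φ₁ sin φ₂) = atan2(0.0882, 0.1088) = 39.040°.
λ₂ = 23.620° + 39.040° = 62.66°.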